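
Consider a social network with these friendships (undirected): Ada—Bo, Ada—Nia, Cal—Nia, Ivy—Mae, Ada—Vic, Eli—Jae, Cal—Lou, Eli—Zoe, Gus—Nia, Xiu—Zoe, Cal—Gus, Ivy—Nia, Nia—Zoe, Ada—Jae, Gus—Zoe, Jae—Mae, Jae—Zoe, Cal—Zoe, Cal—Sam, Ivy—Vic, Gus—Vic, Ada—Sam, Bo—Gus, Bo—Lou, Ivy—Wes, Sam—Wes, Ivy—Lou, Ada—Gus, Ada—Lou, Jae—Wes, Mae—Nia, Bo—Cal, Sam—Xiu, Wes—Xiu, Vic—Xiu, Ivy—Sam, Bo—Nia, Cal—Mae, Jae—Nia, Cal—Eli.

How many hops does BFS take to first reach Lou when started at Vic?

Level 0: Vic
Level 1: Ada, Gus, Ivy, Xiu
Level 2: Bo, Cal, Jae, Lou, Mae, Nia, Sam, Wes, Zoe
Level 3: Eli
Lou first appears at level 2.

2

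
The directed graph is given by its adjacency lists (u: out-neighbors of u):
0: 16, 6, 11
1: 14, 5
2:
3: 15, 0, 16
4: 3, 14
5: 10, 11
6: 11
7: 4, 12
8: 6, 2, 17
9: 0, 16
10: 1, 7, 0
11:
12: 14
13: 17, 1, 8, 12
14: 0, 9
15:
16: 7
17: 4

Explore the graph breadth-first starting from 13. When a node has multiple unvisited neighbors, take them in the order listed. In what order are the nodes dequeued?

Visit 13; enqueue 17, 1, 8, 12 → queue [17, 1, 8, 12]
Visit 17; enqueue 4 → queue [1, 8, 12, 4]
Visit 1; enqueue 14, 5 → queue [8, 12, 4, 14, 5]
Visit 8; enqueue 6, 2 → queue [12, 4, 14, 5, 6, 2]
Visit 12 → queue [4, 14, 5, 6, 2]
Visit 4; enqueue 3 → queue [14, 5, 6, 2, 3]
Visit 14; enqueue 0, 9 → queue [5, 6, 2, 3, 0, 9]
Visit 5; enqueue 10, 11 → queue [6, 2, 3, 0, 9, 10, 11]
Visit 6 → queue [2, 3, 0, 9, 10, 11]
Visit 2 → queue [3, 0, 9, 10, 11]
Visit 3; enqueue 15, 16 → queue [0, 9, 10, 11, 15, 16]
Visit 0 → queue [9, 10, 11, 15, 16]
Visit 9 → queue [10, 11, 15, 16]
Visit 10; enqueue 7 → queue [11, 15, 16, 7]
Visit 11 → queue [15, 16, 7]
Visit 15 → queue [16, 7]
Visit 16 → queue [7]
Visit 7 → queue []

13 → 17 → 1 → 8 → 12 → 4 → 14 → 5 → 6 → 2 → 3 → 0 → 9 → 10 → 11 → 15 → 16 → 7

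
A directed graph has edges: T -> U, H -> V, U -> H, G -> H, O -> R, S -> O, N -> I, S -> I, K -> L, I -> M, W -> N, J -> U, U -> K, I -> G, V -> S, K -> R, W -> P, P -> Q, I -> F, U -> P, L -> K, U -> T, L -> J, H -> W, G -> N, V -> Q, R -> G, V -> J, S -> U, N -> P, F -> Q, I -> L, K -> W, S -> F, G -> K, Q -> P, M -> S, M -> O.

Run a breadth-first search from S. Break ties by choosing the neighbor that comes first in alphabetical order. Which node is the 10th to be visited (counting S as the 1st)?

Visit S; enqueue F, I, O, U → queue [F, I, O, U]
Visit F; enqueue Q → queue [I, O, U, Q]
Visit I; enqueue G, L, M → queue [O, U, Q, G, L, M]
Visit O; enqueue R → queue [U, Q, G, L, M, R]
Visit U; enqueue H, K, P, T → queue [Q, G, L, M, R, H, K, P, T]
Visit Q → queue [G, L, M, R, H, K, P, T]
Visit G; enqueue N → queue [L, M, R, H, K, P, T, N]
Visit L; enqueue J → queue [M, R, H, K, P, T, N, J]
Visit M → queue [R, H, K, P, T, N, J]
Visit R → queue [H, K, P, T, N, J]
Visit H; enqueue V, W → queue [K, P, T, N, J, V, W]
Visit K → queue [P, T, N, J, V, W]
Visit P → queue [T, N, J, V, W]
Visit T → queue [N, J, V, W]
Visit N → queue [J, V, W]
Visit J → queue [V, W]
Visit V → queue [W]
Visit W → queue []

Visit order: S, F, I, O, U, Q, G, L, M, R, H, K, P, T, N, J, V, W

R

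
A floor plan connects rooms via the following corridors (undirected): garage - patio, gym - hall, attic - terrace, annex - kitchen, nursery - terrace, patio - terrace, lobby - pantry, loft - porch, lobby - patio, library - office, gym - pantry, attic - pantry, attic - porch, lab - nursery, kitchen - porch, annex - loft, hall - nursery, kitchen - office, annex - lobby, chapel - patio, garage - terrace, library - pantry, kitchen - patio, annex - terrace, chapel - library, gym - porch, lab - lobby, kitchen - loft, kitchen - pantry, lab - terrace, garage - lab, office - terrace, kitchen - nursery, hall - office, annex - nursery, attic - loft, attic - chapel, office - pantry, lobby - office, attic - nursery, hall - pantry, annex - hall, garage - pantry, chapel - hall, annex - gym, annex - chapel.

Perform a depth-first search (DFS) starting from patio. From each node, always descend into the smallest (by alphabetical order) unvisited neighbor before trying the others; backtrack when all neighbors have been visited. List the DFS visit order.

patio, chapel, annex, gym, hall, nursery, attic, loft, kitchen, office, library, pantry, garage, lab, lobby, terrace, porch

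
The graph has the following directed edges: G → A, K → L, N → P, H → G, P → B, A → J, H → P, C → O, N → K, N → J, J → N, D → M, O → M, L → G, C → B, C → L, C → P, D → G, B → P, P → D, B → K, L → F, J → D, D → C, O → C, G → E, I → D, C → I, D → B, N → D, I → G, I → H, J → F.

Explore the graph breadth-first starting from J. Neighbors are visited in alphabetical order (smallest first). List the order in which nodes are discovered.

J, D, F, N, B, C, G, M, K, P, I, L, O, A, E, H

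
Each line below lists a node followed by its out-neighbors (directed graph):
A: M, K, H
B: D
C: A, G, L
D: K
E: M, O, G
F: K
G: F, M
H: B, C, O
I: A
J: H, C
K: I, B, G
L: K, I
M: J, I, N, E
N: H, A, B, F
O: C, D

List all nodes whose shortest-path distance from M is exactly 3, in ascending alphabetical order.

Level 0: M
Level 1: E, I, J, N
Level 2: A, B, C, F, G, H, O
Level 3: D, K, L

D, K, L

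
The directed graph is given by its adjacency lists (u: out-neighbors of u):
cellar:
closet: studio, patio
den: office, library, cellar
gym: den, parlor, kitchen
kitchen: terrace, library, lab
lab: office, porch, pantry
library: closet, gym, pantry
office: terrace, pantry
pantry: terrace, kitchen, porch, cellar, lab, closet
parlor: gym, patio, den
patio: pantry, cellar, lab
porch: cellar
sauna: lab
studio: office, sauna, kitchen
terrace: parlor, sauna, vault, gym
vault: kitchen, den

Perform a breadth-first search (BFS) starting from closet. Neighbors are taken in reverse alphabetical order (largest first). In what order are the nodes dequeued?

closet → studio → patio → sauna → office → kitchen → pantry → lab → cellar → terrace → library → porch → vault → parlor → gym → den

Visit closet; enqueue studio, patio → queue [studio, patio]
Visit studio; enqueue sauna, office, kitchen → queue [patio, sauna, office, kitchen]
Visit patio; enqueue pantry, lab, cellar → queue [sauna, office, kitchen, pantry, lab, cellar]
Visit sauna → queue [office, kitchen, pantry, lab, cellar]
Visit office; enqueue terrace → queue [kitchen, pantry, lab, cellar, terrace]
Visit kitchen; enqueue library → queue [pantry, lab, cellar, terrace, library]
Visit pantry; enqueue porch → queue [lab, cellar, terrace, library, porch]
Visit lab → queue [cellar, terrace, library, porch]
Visit cellar → queue [terrace, library, porch]
Visit terrace; enqueue vault, parlor, gym → queue [library, porch, vault, parlor, gym]
Visit library → queue [porch, vault, parlor, gym]
Visit porch → queue [vault, parlor, gym]
Visit vault; enqueue den → queue [parlor, gym, den]
Visit parlor → queue [gym, den]
Visit gym → queue [den]
Visit den → queue []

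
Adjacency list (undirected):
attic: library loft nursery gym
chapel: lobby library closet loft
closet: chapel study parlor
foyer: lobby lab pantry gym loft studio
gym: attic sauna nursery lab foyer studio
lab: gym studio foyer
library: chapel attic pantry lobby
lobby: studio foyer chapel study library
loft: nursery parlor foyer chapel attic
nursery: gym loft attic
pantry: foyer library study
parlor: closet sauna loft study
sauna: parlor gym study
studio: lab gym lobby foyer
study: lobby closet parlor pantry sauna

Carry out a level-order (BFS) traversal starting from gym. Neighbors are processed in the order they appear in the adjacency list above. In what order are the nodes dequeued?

gym attic sauna nursery lab foyer studio library loft parlor study lobby pantry chapel closet

Visit gym; enqueue attic, sauna, nursery, lab, foyer, studio → queue [attic, sauna, nursery, lab, foyer, studio]
Visit attic; enqueue library, loft → queue [sauna, nursery, lab, foyer, studio, library, loft]
Visit sauna; enqueue parlor, study → queue [nursery, lab, foyer, studio, library, loft, parlor, study]
Visit nursery → queue [lab, foyer, studio, library, loft, parlor, study]
Visit lab → queue [foyer, studio, library, loft, parlor, study]
Visit foyer; enqueue lobby, pantry → queue [studio, library, loft, parlor, study, lobby, pantry]
Visit studio → queue [library, loft, parlor, study, lobby, pantry]
Visit library; enqueue chapel → queue [loft, parlor, study, lobby, pantry, chapel]
Visit loft → queue [parlor, study, lobby, pantry, chapel]
Visit parlor; enqueue closet → queue [study, lobby, pantry, chapel, closet]
Visit study → queue [lobby, pantry, chapel, closet]
Visit lobby → queue [pantry, chapel, closet]
Visit pantry → queue [chapel, closet]
Visit chapel → queue [closet]
Visit closet → queue []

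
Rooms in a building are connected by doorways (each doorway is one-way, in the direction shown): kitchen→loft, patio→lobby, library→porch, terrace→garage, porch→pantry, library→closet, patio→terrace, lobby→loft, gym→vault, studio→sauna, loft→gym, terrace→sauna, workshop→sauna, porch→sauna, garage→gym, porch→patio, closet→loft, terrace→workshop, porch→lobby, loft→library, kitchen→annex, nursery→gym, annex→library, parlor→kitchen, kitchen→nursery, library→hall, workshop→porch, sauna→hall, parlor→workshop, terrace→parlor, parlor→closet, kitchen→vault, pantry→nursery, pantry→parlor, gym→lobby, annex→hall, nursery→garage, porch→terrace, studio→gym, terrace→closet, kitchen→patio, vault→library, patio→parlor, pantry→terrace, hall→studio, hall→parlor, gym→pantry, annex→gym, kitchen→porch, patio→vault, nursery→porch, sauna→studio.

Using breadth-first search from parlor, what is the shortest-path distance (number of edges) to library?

Level 0: parlor
Level 1: closet, kitchen, workshop
Level 2: annex, loft, nursery, patio, porch, sauna, vault
Level 3: garage, gym, hall, library, lobby, pantry, studio, terrace
library first appears at level 3.

3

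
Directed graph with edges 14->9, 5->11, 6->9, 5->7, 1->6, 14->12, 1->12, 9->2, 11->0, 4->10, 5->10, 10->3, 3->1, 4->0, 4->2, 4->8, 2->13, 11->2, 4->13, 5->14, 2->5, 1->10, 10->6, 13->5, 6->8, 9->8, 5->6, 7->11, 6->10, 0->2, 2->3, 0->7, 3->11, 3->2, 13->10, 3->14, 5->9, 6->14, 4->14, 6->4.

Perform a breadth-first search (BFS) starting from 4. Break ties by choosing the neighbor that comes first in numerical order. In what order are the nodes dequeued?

Visit 4; enqueue 0, 2, 8, 10, 13, 14 → queue [0, 2, 8, 10, 13, 14]
Visit 0; enqueue 7 → queue [2, 8, 10, 13, 14, 7]
Visit 2; enqueue 3, 5 → queue [8, 10, 13, 14, 7, 3, 5]
Visit 8 → queue [10, 13, 14, 7, 3, 5]
Visit 10; enqueue 6 → queue [13, 14, 7, 3, 5, 6]
Visit 13 → queue [14, 7, 3, 5, 6]
Visit 14; enqueue 9, 12 → queue [7, 3, 5, 6, 9, 12]
Visit 7; enqueue 11 → queue [3, 5, 6, 9, 12, 11]
Visit 3; enqueue 1 → queue [5, 6, 9, 12, 11, 1]
Visit 5 → queue [6, 9, 12, 11, 1]
Visit 6 → queue [9, 12, 11, 1]
Visit 9 → queue [12, 11, 1]
Visit 12 → queue [11, 1]
Visit 11 → queue [1]
Visit 1 → queue []

4, 0, 2, 8, 10, 13, 14, 7, 3, 5, 6, 9, 12, 11, 1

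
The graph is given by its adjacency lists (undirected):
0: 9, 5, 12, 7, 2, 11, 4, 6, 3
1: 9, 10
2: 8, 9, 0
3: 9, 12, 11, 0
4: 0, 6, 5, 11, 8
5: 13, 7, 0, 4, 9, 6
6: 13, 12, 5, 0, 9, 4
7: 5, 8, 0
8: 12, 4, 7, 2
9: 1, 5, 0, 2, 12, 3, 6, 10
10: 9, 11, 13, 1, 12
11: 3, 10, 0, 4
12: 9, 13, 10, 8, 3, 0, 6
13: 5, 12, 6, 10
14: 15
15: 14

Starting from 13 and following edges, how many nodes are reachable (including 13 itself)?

14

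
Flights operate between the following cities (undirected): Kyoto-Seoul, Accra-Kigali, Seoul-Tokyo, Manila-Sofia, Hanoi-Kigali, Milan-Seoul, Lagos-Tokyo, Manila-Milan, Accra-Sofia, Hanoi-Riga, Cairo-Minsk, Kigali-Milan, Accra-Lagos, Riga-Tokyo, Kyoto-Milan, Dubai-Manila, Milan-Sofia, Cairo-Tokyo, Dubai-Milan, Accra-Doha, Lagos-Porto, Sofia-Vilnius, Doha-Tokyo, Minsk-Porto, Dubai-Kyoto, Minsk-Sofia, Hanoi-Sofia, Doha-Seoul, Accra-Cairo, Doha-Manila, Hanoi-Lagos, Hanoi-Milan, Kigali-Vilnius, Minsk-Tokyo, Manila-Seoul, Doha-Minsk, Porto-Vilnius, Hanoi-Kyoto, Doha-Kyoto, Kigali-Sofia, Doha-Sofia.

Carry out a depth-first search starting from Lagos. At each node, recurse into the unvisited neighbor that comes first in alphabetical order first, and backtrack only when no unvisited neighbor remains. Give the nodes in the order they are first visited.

Visit Lagos
Lagos → Accra
Accra → Cairo
Cairo → Minsk
Minsk → Doha
Doha → Kyoto
Kyoto → Dubai
Dubai → Manila
Manila → Milan
Milan → Hanoi
Hanoi → Kigali
Kigali → Sofia
Sofia → Vilnius
Vilnius → Porto
Hanoi → Riga
Riga → Tokyo
Tokyo → Seoul

Lagos Accra Cairo Minsk Doha Kyoto Dubai Manila Milan Hanoi Kigali Sofia Vilnius Porto Riga Tokyo Seoul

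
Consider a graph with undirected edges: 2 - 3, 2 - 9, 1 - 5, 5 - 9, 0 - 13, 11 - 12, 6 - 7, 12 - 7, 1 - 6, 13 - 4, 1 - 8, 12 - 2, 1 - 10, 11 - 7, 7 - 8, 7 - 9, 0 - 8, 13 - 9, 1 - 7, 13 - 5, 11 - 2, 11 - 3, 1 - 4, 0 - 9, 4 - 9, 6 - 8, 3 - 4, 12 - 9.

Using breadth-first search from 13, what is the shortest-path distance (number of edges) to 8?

Level 0: 13
Level 1: 0, 4, 5, 9
Level 2: 1, 2, 3, 7, 8, 12
Level 3: 6, 10, 11
8 first appears at level 2.

2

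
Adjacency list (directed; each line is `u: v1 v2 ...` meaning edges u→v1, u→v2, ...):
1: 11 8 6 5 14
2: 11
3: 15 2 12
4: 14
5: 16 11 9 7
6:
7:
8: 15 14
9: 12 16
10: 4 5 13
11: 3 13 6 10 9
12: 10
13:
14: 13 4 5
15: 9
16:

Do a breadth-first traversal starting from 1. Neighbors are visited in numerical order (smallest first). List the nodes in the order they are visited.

Visit 1; enqueue 5, 6, 8, 11, 14 → queue [5, 6, 8, 11, 14]
Visit 5; enqueue 7, 9, 16 → queue [6, 8, 11, 14, 7, 9, 16]
Visit 6 → queue [8, 11, 14, 7, 9, 16]
Visit 8; enqueue 15 → queue [11, 14, 7, 9, 16, 15]
Visit 11; enqueue 3, 10, 13 → queue [14, 7, 9, 16, 15, 3, 10, 13]
Visit 14; enqueue 4 → queue [7, 9, 16, 15, 3, 10, 13, 4]
Visit 7 → queue [9, 16, 15, 3, 10, 13, 4]
Visit 9; enqueue 12 → queue [16, 15, 3, 10, 13, 4, 12]
Visit 16 → queue [15, 3, 10, 13, 4, 12]
Visit 15 → queue [3, 10, 13, 4, 12]
Visit 3; enqueue 2 → queue [10, 13, 4, 12, 2]
Visit 10 → queue [13, 4, 12, 2]
Visit 13 → queue [4, 12, 2]
Visit 4 → queue [12, 2]
Visit 12 → queue [2]
Visit 2 → queue []

1 5 6 8 11 14 7 9 16 15 3 10 13 4 12 2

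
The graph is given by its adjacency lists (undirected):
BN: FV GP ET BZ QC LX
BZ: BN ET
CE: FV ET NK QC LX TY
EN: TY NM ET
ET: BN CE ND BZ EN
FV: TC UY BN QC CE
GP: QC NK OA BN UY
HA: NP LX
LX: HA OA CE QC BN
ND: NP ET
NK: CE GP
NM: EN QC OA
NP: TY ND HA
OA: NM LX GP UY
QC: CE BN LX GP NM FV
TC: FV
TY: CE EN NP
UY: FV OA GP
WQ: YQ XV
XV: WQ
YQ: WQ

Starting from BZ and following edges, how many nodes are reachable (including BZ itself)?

BFS from BZ visits: BZ, ET, BN, ND, EN, CE, QC, LX, GP, FV, NP, TY, NM, NK, OA, HA, UY, TC
Reachable nodes: 18 of 21 total.

18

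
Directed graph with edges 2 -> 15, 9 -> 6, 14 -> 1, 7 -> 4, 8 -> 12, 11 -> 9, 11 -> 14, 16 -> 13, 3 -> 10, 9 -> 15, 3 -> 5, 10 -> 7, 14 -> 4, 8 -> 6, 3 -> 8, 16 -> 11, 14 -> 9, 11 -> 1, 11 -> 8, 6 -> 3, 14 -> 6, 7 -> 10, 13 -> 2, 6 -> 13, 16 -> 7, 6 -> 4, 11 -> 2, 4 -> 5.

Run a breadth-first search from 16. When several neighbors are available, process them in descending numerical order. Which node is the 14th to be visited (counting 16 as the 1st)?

Visit 16; enqueue 13, 11, 7 → queue [13, 11, 7]
Visit 13; enqueue 2 → queue [11, 7, 2]
Visit 11; enqueue 14, 9, 8, 1 → queue [7, 2, 14, 9, 8, 1]
Visit 7; enqueue 10, 4 → queue [2, 14, 9, 8, 1, 10, 4]
Visit 2; enqueue 15 → queue [14, 9, 8, 1, 10, 4, 15]
Visit 14; enqueue 6 → queue [9, 8, 1, 10, 4, 15, 6]
Visit 9 → queue [8, 1, 10, 4, 15, 6]
Visit 8; enqueue 12 → queue [1, 10, 4, 15, 6, 12]
Visit 1 → queue [10, 4, 15, 6, 12]
Visit 10 → queue [4, 15, 6, 12]
Visit 4; enqueue 5 → queue [15, 6, 12, 5]
Visit 15 → queue [6, 12, 5]
Visit 6; enqueue 3 → queue [12, 5, 3]
Visit 12 → queue [5, 3]
Visit 5 → queue [3]
Visit 3 → queue []

Visit order: 16, 13, 11, 7, 2, 14, 9, 8, 1, 10, 4, 15, 6, 12, 5, 3

12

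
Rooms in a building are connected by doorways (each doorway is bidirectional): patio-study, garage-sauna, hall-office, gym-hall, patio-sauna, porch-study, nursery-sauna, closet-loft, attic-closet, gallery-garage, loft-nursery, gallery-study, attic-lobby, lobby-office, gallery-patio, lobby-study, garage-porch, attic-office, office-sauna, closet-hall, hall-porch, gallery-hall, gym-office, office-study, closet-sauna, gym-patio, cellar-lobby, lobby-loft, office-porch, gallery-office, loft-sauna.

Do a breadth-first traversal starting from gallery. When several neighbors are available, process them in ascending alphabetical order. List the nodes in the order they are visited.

Visit gallery; enqueue garage, hall, office, patio, study → queue [garage, hall, office, patio, study]
Visit garage; enqueue porch, sauna → queue [hall, office, patio, study, porch, sauna]
Visit hall; enqueue closet, gym → queue [office, patio, study, porch, sauna, closet, gym]
Visit office; enqueue attic, lobby → queue [patio, study, porch, sauna, closet, gym, attic, lobby]
Visit patio → queue [study, porch, sauna, closet, gym, attic, lobby]
Visit study → queue [porch, sauna, closet, gym, attic, lobby]
Visit porch → queue [sauna, closet, gym, attic, lobby]
Visit sauna; enqueue loft, nursery → queue [closet, gym, attic, lobby, loft, nursery]
Visit closet → queue [gym, attic, lobby, loft, nursery]
Visit gym → queue [attic, lobby, loft, nursery]
Visit attic → queue [lobby, loft, nursery]
Visit lobby; enqueue cellar → queue [loft, nursery, cellar]
Visit loft → queue [nursery, cellar]
Visit nursery → queue [cellar]
Visit cellar → queue []

gallery garage hall office patio study porch sauna closet gym attic lobby loft nursery cellar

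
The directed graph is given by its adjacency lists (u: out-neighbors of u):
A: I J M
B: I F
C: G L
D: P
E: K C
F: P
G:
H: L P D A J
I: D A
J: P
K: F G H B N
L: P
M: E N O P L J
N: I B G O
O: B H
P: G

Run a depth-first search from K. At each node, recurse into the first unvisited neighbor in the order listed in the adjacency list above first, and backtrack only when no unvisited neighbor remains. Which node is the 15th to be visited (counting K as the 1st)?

B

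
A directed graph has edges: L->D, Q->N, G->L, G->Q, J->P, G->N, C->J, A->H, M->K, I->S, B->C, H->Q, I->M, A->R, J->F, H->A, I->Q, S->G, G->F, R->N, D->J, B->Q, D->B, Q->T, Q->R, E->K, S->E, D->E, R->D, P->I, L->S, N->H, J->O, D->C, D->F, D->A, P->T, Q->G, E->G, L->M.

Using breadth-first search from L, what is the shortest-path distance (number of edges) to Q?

3

Level 0: L
Level 1: D, M, S
Level 2: A, B, C, E, F, G, J, K
Level 3: H, N, O, P, Q, R
Level 4: I, T
Q first appears at level 3.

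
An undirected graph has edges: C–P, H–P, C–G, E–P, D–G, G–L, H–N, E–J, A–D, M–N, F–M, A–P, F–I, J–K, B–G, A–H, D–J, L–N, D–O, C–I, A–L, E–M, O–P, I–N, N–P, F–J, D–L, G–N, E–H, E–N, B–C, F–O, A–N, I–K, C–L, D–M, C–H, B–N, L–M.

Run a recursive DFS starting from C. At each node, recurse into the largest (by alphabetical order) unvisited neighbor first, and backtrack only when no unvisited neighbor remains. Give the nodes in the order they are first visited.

Visit C
C → P
P → O
O → F
F → M
M → N
N → L
L → G
G → D
D → J
J → K
K → I
J → E
E → H
H → A
G → B

C, P, O, F, M, N, L, G, D, J, K, I, E, H, A, B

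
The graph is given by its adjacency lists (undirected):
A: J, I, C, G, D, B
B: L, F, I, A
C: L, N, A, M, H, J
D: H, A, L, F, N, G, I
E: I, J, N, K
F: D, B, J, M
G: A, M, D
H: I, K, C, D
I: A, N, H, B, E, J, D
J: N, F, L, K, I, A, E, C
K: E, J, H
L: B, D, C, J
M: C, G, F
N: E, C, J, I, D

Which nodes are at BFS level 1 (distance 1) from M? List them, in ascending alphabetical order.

C, F, G

Level 0: M
Level 1: C, F, G
Level 2: A, B, D, H, J, L, N
Level 3: E, I, K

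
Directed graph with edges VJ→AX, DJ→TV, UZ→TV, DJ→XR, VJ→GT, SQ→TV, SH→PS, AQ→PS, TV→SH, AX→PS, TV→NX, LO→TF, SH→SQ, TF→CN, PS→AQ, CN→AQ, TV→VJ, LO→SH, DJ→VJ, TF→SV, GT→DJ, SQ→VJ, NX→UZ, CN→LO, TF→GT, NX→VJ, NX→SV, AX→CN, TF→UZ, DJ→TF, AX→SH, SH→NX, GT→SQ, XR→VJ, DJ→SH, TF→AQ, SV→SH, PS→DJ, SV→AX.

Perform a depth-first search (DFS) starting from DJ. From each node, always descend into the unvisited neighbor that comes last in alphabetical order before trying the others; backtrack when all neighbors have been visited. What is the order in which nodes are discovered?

Visit DJ
DJ → XR
XR → VJ
VJ → GT
GT → SQ
SQ → TV
TV → SH
SH → PS
PS → AQ
SH → NX
NX → UZ
NX → SV
SV → AX
AX → CN
CN → LO
LO → TF

DJ, XR, VJ, GT, SQ, TV, SH, PS, AQ, NX, UZ, SV, AX, CN, LO, TF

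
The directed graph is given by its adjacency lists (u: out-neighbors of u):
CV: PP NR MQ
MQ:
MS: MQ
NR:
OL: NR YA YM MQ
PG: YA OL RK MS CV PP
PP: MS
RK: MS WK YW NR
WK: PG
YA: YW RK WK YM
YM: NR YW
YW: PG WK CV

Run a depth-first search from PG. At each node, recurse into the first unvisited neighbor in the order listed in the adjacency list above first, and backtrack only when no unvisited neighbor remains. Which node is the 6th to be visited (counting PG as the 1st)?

PP

Visit PG
PG → YA
YA → YW
YW → WK
YW → CV
CV → PP
PP → MS
MS → MQ
CV → NR
YA → RK
YA → YM
PG → OL

Visit order: PG, YA, YW, WK, CV, PP, MS, MQ, NR, RK, YM, OL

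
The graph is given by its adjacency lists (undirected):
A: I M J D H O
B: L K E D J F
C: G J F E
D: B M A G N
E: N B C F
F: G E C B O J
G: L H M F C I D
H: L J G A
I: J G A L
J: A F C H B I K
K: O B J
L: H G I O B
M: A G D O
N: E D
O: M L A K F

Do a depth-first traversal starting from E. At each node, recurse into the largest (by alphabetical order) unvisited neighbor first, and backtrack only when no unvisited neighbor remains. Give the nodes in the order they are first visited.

E -> N -> D -> M -> O -> L -> I -> J -> K -> B -> F -> G -> H -> A -> C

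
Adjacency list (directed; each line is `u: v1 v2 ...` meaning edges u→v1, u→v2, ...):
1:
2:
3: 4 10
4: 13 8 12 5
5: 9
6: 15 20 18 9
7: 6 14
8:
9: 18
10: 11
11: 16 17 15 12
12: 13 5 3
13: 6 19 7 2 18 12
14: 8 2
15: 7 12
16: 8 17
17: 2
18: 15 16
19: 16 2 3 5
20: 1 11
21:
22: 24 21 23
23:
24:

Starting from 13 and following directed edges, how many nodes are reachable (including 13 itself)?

20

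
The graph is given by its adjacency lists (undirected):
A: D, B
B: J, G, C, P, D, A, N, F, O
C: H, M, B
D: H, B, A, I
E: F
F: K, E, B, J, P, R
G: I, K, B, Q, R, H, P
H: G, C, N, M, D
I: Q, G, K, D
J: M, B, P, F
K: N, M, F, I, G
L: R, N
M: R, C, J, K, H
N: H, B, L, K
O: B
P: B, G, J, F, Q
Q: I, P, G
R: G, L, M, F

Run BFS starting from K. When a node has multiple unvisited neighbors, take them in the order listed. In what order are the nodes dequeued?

K, N, M, F, I, G, H, B, L, R, C, J, E, P, Q, D, A, O

Visit K; enqueue N, M, F, I, G → queue [N, M, F, I, G]
Visit N; enqueue H, B, L → queue [M, F, I, G, H, B, L]
Visit M; enqueue R, C, J → queue [F, I, G, H, B, L, R, C, J]
Visit F; enqueue E, P → queue [I, G, H, B, L, R, C, J, E, P]
Visit I; enqueue Q, D → queue [G, H, B, L, R, C, J, E, P, Q, D]
Visit G → queue [H, B, L, R, C, J, E, P, Q, D]
Visit H → queue [B, L, R, C, J, E, P, Q, D]
Visit B; enqueue A, O → queue [L, R, C, J, E, P, Q, D, A, O]
Visit L → queue [R, C, J, E, P, Q, D, A, O]
Visit R → queue [C, J, E, P, Q, D, A, O]
Visit C → queue [J, E, P, Q, D, A, O]
Visit J → queue [E, P, Q, D, A, O]
Visit E → queue [P, Q, D, A, O]
Visit P → queue [Q, D, A, O]
Visit Q → queue [D, A, O]
Visit D → queue [A, O]
Visit A → queue [O]
Visit O → queue []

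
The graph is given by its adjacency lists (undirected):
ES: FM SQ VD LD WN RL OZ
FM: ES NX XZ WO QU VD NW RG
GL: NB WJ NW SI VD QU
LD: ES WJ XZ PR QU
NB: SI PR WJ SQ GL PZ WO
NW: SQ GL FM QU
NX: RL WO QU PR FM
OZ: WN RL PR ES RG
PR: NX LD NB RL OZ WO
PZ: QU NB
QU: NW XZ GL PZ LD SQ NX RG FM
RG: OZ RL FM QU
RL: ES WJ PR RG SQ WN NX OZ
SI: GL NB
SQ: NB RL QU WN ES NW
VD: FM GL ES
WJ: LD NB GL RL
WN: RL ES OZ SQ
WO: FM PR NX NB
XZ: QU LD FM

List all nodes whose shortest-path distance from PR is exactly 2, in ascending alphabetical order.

Level 0: PR
Level 1: LD, NB, NX, OZ, RL, WO
Level 2: ES, FM, GL, PZ, QU, RG, SI, SQ, WJ, WN, XZ
Level 3: NW, VD

ES, FM, GL, PZ, QU, RG, SI, SQ, WJ, WN, XZ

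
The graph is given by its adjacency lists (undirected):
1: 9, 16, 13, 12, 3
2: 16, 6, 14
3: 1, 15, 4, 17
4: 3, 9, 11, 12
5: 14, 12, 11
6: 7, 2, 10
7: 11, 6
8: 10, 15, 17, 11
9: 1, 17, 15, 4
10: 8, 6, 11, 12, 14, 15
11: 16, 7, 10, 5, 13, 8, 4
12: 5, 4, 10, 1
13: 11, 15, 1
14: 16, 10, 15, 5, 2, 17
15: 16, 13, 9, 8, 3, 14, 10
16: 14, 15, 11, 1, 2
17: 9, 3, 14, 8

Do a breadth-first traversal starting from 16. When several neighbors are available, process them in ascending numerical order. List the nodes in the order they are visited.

16 1 2 11 14 15 3 9 12 13 6 4 5 7 8 10 17

Visit 16; enqueue 1, 2, 11, 14, 15 → queue [1, 2, 11, 14, 15]
Visit 1; enqueue 3, 9, 12, 13 → queue [2, 11, 14, 15, 3, 9, 12, 13]
Visit 2; enqueue 6 → queue [11, 14, 15, 3, 9, 12, 13, 6]
Visit 11; enqueue 4, 5, 7, 8, 10 → queue [14, 15, 3, 9, 12, 13, 6, 4, 5, 7, 8, 10]
Visit 14; enqueue 17 → queue [15, 3, 9, 12, 13, 6, 4, 5, 7, 8, 10, 17]
Visit 15 → queue [3, 9, 12, 13, 6, 4, 5, 7, 8, 10, 17]
Visit 3 → queue [9, 12, 13, 6, 4, 5, 7, 8, 10, 17]
Visit 9 → queue [12, 13, 6, 4, 5, 7, 8, 10, 17]
Visit 12 → queue [13, 6, 4, 5, 7, 8, 10, 17]
Visit 13 → queue [6, 4, 5, 7, 8, 10, 17]
Visit 6 → queue [4, 5, 7, 8, 10, 17]
Visit 4 → queue [5, 7, 8, 10, 17]
Visit 5 → queue [7, 8, 10, 17]
Visit 7 → queue [8, 10, 17]
Visit 8 → queue [10, 17]
Visit 10 → queue [17]
Visit 17 → queue []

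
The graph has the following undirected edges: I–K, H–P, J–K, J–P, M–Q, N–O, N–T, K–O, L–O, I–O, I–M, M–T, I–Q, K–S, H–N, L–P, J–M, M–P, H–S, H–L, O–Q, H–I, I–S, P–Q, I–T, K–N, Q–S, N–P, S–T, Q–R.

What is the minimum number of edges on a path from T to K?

Level 0: T
Level 1: I, M, N, S
Level 2: H, J, K, O, P, Q
Level 3: L, R
K first appears at level 2.

2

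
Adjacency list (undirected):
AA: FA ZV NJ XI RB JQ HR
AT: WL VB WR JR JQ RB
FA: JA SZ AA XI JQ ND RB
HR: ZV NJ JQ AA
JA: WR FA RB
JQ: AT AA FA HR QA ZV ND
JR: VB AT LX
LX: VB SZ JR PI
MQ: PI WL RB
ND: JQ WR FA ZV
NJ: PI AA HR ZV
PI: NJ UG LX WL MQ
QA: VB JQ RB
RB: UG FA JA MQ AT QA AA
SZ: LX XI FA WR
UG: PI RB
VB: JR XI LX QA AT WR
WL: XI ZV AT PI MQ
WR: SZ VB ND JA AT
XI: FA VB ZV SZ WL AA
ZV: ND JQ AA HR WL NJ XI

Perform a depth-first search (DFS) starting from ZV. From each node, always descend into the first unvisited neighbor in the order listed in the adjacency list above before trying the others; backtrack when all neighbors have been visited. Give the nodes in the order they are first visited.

Visit ZV
ZV → ND
ND → JQ
JQ → AT
AT → WL
WL → XI
XI → FA
FA → JA
JA → WR
WR → SZ
SZ → LX
LX → VB
VB → JR
VB → QA
QA → RB
RB → UG
UG → PI
PI → NJ
NJ → AA
AA → HR
PI → MQ

ZV, ND, JQ, AT, WL, XI, FA, JA, WR, SZ, LX, VB, JR, QA, RB, UG, PI, NJ, AA, HR, MQ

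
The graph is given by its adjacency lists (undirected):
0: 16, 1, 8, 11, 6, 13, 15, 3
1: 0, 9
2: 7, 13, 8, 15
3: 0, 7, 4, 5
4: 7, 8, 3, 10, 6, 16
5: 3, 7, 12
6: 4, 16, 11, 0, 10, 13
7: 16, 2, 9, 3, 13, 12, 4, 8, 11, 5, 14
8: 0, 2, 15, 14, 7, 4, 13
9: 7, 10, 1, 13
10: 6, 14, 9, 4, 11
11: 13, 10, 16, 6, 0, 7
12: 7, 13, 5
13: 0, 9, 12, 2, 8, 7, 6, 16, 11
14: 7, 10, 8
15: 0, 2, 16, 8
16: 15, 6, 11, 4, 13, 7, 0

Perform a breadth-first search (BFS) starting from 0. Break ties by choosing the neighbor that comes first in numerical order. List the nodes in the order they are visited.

Visit 0; enqueue 1, 3, 6, 8, 11, 13, 15, 16 → queue [1, 3, 6, 8, 11, 13, 15, 16]
Visit 1; enqueue 9 → queue [3, 6, 8, 11, 13, 15, 16, 9]
Visit 3; enqueue 4, 5, 7 → queue [6, 8, 11, 13, 15, 16, 9, 4, 5, 7]
Visit 6; enqueue 10 → queue [8, 11, 13, 15, 16, 9, 4, 5, 7, 10]
Visit 8; enqueue 2, 14 → queue [11, 13, 15, 16, 9, 4, 5, 7, 10, 2, 14]
Visit 11 → queue [13, 15, 16, 9, 4, 5, 7, 10, 2, 14]
Visit 13; enqueue 12 → queue [15, 16, 9, 4, 5, 7, 10, 2, 14, 12]
Visit 15 → queue [16, 9, 4, 5, 7, 10, 2, 14, 12]
Visit 16 → queue [9, 4, 5, 7, 10, 2, 14, 12]
Visit 9 → queue [4, 5, 7, 10, 2, 14, 12]
Visit 4 → queue [5, 7, 10, 2, 14, 12]
Visit 5 → queue [7, 10, 2, 14, 12]
Visit 7 → queue [10, 2, 14, 12]
Visit 10 → queue [2, 14, 12]
Visit 2 → queue [14, 12]
Visit 14 → queue [12]
Visit 12 → queue []

0, 1, 3, 6, 8, 11, 13, 15, 16, 9, 4, 5, 7, 10, 2, 14, 12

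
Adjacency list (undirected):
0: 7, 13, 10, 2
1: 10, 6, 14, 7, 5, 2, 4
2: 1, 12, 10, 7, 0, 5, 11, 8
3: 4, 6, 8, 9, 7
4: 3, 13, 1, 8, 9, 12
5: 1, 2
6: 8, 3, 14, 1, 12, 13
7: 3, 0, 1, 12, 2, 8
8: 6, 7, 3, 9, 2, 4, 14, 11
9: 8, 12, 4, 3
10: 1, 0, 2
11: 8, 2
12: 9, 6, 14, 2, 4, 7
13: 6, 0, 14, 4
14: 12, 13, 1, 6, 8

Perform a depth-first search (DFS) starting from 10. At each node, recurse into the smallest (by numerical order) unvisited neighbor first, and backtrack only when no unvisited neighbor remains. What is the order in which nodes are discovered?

Visit 10
10 → 0
0 → 2
2 → 1
1 → 4
4 → 3
3 → 6
6 → 8
8 → 7
7 → 12
12 → 9
12 → 14
14 → 13
8 → 11
1 → 5

10, 0, 2, 1, 4, 3, 6, 8, 7, 12, 9, 14, 13, 11, 5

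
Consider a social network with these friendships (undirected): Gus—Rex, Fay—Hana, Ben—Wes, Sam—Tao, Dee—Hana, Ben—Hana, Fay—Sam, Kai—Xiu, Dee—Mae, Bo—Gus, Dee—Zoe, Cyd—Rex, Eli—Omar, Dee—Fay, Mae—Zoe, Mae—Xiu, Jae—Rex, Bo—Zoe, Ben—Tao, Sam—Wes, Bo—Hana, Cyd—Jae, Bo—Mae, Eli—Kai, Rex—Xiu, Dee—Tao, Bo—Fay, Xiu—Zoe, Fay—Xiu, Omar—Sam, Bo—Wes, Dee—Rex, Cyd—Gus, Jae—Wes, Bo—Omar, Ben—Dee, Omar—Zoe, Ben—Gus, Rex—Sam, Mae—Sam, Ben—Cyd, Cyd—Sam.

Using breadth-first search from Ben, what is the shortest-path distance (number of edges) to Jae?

Level 0: Ben
Level 1: Cyd, Dee, Gus, Hana, Tao, Wes
Level 2: Bo, Fay, Jae, Mae, Rex, Sam, Zoe
Level 3: Omar, Xiu
Level 4: Eli, Kai
Jae first appears at level 2.

2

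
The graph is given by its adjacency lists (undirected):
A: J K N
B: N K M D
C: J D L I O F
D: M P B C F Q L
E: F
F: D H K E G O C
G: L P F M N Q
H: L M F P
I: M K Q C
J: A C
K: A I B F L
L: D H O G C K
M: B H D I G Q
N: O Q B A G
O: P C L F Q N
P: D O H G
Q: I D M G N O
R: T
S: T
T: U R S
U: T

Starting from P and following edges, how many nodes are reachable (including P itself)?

17

BFS from P visits: P, O, H, G, D, Q, N, L, F, C, M, B, I, A, K, E, J
Reachable nodes: 17 of 21 total.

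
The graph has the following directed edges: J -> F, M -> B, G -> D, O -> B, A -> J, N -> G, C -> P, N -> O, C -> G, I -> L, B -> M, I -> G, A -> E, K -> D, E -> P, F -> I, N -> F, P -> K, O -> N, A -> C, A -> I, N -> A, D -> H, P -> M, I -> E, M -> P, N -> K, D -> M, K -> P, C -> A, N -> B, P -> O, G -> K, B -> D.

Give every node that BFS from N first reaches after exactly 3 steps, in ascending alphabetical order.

H, L

Level 0: N
Level 1: A, B, F, G, K, O
Level 2: C, D, E, I, J, M, P
Level 3: H, L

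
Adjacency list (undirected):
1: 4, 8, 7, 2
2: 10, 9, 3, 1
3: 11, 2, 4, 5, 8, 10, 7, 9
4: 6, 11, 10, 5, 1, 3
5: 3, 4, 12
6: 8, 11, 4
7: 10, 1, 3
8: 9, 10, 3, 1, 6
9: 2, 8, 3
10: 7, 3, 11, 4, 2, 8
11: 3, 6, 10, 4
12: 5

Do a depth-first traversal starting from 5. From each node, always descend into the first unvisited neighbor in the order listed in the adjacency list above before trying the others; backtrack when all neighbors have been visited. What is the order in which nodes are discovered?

5, 3, 11, 6, 8, 9, 2, 10, 7, 1, 4, 12

Visit 5
5 → 3
3 → 11
11 → 6
6 → 8
8 → 9
9 → 2
2 → 10
10 → 7
7 → 1
1 → 4
5 → 12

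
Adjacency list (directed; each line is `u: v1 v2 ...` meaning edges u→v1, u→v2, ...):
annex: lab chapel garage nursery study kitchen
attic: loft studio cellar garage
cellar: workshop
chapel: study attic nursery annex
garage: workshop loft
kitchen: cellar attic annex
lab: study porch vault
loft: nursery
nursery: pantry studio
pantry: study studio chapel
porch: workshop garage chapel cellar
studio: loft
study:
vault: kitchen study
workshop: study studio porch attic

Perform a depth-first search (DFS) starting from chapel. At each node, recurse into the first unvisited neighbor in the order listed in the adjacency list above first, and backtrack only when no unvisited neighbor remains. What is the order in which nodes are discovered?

Visit chapel
chapel → study
chapel → attic
attic → loft
loft → nursery
nursery → pantry
pantry → studio
attic → cellar
cellar → workshop
workshop → porch
porch → garage
chapel → annex
annex → lab
lab → vault
vault → kitchen

chapel, study, attic, loft, nursery, pantry, studio, cellar, workshop, porch, garage, annex, lab, vault, kitchen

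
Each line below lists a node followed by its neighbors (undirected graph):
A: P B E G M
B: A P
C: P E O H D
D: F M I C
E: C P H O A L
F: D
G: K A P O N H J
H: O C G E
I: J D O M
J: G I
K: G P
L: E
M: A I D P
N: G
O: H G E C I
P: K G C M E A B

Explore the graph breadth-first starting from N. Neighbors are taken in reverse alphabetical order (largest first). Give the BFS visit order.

Visit N; enqueue G → queue [G]
Visit G; enqueue P, O, K, J, H, A → queue [P, O, K, J, H, A]
Visit P; enqueue M, E, C, B → queue [O, K, J, H, A, M, E, C, B]
Visit O; enqueue I → queue [K, J, H, A, M, E, C, B, I]
Visit K → queue [J, H, A, M, E, C, B, I]
Visit J → queue [H, A, M, E, C, B, I]
Visit H → queue [A, M, E, C, B, I]
Visit A → queue [M, E, C, B, I]
Visit M; enqueue D → queue [E, C, B, I, D]
Visit E; enqueue L → queue [C, B, I, D, L]
Visit C → queue [B, I, D, L]
Visit B → queue [I, D, L]
Visit I → queue [D, L]
Visit D; enqueue F → queue [L, F]
Visit L → queue [F]
Visit F → queue []

N G P O K J H A M E C B I D L F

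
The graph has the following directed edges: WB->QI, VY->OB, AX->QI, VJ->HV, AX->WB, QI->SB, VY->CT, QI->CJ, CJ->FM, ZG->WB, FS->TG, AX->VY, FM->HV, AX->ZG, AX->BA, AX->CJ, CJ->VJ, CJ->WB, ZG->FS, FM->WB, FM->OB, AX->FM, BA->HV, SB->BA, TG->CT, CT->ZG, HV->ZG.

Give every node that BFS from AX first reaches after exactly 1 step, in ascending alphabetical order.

BA, CJ, FM, QI, VY, WB, ZG

Level 0: AX
Level 1: BA, CJ, FM, QI, VY, WB, ZG
Level 2: CT, FS, HV, OB, SB, VJ
Level 3: TG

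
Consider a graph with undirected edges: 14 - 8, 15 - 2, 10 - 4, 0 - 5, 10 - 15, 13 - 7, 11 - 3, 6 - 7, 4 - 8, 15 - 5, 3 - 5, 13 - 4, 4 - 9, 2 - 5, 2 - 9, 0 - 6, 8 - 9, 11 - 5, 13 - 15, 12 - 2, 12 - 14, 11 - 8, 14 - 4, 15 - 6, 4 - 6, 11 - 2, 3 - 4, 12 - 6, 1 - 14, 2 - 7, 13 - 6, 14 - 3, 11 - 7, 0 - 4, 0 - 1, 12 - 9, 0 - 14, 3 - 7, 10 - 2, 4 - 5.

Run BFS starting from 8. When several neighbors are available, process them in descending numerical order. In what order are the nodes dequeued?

Visit 8; enqueue 14, 11, 9, 4 → queue [14, 11, 9, 4]
Visit 14; enqueue 12, 3, 1, 0 → queue [11, 9, 4, 12, 3, 1, 0]
Visit 11; enqueue 7, 5, 2 → queue [9, 4, 12, 3, 1, 0, 7, 5, 2]
Visit 9 → queue [4, 12, 3, 1, 0, 7, 5, 2]
Visit 4; enqueue 13, 10, 6 → queue [12, 3, 1, 0, 7, 5, 2, 13, 10, 6]
Visit 12 → queue [3, 1, 0, 7, 5, 2, 13, 10, 6]
Visit 3 → queue [1, 0, 7, 5, 2, 13, 10, 6]
Visit 1 → queue [0, 7, 5, 2, 13, 10, 6]
Visit 0 → queue [7, 5, 2, 13, 10, 6]
Visit 7 → queue [5, 2, 13, 10, 6]
Visit 5; enqueue 15 → queue [2, 13, 10, 6, 15]
Visit 2 → queue [13, 10, 6, 15]
Visit 13 → queue [10, 6, 15]
Visit 10 → queue [6, 15]
Visit 6 → queue [15]
Visit 15 → queue []

8 -> 14 -> 11 -> 9 -> 4 -> 12 -> 3 -> 1 -> 0 -> 7 -> 5 -> 2 -> 13 -> 10 -> 6 -> 15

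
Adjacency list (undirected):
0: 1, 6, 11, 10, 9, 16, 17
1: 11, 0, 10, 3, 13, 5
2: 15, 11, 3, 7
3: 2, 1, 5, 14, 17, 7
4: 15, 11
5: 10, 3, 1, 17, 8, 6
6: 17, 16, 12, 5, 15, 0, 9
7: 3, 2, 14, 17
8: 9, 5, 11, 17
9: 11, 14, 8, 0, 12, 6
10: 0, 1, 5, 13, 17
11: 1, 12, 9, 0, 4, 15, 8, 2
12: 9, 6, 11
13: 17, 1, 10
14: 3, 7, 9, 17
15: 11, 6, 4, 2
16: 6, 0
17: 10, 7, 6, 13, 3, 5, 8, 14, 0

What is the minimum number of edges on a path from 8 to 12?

Level 0: 8
Level 1: 5, 9, 11, 17
Level 2: 0, 1, 2, 3, 4, 6, 7, 10, 12, 13, 14, 15
Level 3: 16
12 first appears at level 2.

2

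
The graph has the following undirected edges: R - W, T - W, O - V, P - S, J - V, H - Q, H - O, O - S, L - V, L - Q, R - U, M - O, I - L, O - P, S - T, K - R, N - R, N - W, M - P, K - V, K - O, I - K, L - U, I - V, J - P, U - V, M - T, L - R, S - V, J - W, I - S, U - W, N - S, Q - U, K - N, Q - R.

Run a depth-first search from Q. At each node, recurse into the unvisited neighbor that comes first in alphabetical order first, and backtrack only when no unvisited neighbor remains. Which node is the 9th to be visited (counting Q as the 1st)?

Visit Q
Q → H
H → O
O → K
K → I
I → L
L → R
R → N
N → S
S → P
P → J
J → V
V → U
U → W
W → T
T → M

Visit order: Q, H, O, K, I, L, R, N, S, P, J, V, U, W, T, M

S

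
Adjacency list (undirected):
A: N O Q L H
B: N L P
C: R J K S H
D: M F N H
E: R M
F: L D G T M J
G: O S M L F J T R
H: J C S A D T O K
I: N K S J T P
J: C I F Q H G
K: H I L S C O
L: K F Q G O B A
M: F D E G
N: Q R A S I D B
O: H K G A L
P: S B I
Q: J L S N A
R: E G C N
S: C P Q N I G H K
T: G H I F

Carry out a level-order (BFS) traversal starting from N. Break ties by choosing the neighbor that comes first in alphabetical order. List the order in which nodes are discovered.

N, A, B, D, I, Q, R, S, H, L, O, P, F, M, J, K, T, C, E, G

Visit N; enqueue A, B, D, I, Q, R, S → queue [A, B, D, I, Q, R, S]
Visit A; enqueue H, L, O → queue [B, D, I, Q, R, S, H, L, O]
Visit B; enqueue P → queue [D, I, Q, R, S, H, L, O, P]
Visit D; enqueue F, M → queue [I, Q, R, S, H, L, O, P, F, M]
Visit I; enqueue J, K, T → queue [Q, R, S, H, L, O, P, F, M, J, K, T]
Visit Q → queue [R, S, H, L, O, P, F, M, J, K, T]
Visit R; enqueue C, E, G → queue [S, H, L, O, P, F, M, J, K, T, C, E, G]
Visit S → queue [H, L, O, P, F, M, J, K, T, C, E, G]
Visit H → queue [L, O, P, F, M, J, K, T, C, E, G]
Visit L → queue [O, P, F, M, J, K, T, C, E, G]
Visit O → queue [P, F, M, J, K, T, C, E, G]
Visit P → queue [F, M, J, K, T, C, E, G]
Visit F → queue [M, J, K, T, C, E, G]
Visit M → queue [J, K, T, C, E, G]
Visit J → queue [K, T, C, E, G]
Visit K → queue [T, C, E, G]
Visit T → queue [C, E, G]
Visit C → queue [E, G]
Visit E → queue [G]
Visit G → queue []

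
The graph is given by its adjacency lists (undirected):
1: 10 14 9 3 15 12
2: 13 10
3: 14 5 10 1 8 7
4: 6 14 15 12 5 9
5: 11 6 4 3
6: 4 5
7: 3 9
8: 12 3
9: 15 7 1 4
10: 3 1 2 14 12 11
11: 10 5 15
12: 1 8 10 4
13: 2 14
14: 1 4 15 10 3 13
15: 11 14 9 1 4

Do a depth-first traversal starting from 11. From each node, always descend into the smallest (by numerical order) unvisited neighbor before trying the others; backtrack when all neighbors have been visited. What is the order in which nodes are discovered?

Visit 11
11 → 5
5 → 3
3 → 1
1 → 9
9 → 4
4 → 6
4 → 12
12 → 8
12 → 10
10 → 2
2 → 13
13 → 14
14 → 15
9 → 7

11 -> 5 -> 3 -> 1 -> 9 -> 4 -> 6 -> 12 -> 8 -> 10 -> 2 -> 13 -> 14 -> 15 -> 7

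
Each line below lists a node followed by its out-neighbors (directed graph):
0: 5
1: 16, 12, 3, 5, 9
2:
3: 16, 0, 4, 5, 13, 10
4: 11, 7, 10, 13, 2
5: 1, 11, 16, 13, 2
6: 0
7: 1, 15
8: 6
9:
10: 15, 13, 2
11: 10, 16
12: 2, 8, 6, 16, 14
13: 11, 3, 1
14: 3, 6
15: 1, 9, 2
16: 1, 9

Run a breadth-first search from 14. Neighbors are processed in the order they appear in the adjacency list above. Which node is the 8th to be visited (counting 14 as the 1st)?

Visit 14; enqueue 3, 6 → queue [3, 6]
Visit 3; enqueue 16, 0, 4, 5, 13, 10 → queue [6, 16, 0, 4, 5, 13, 10]
Visit 6 → queue [16, 0, 4, 5, 13, 10]
Visit 16; enqueue 1, 9 → queue [0, 4, 5, 13, 10, 1, 9]
Visit 0 → queue [4, 5, 13, 10, 1, 9]
Visit 4; enqueue 11, 7, 2 → queue [5, 13, 10, 1, 9, 11, 7, 2]
Visit 5 → queue [13, 10, 1, 9, 11, 7, 2]
Visit 13 → queue [10, 1, 9, 11, 7, 2]
Visit 10; enqueue 15 → queue [1, 9, 11, 7, 2, 15]
Visit 1; enqueue 12 → queue [9, 11, 7, 2, 15, 12]
Visit 9 → queue [11, 7, 2, 15, 12]
Visit 11 → queue [7, 2, 15, 12]
Visit 7 → queue [2, 15, 12]
Visit 2 → queue [15, 12]
Visit 15 → queue [12]
Visit 12; enqueue 8 → queue [8]
Visit 8 → queue []

Visit order: 14, 3, 6, 16, 0, 4, 5, 13, 10, 1, 9, 11, 7, 2, 15, 12, 8

13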